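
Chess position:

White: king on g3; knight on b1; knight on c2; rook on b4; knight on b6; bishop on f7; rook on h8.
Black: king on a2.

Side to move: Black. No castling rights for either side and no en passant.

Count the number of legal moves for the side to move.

0

Black to move; king on a2.
In check: yes, from the white bishop on f7.
Legal moves: none.
Count: 0.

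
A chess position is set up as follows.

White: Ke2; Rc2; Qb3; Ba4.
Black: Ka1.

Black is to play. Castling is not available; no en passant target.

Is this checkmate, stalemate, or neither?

Black to move; black king on a1.
In check: no.
King squares — b1: attacked by Qb3; a2: attacked by Rc2; b2: attacked by Rc2.
Legal moves for Black: none.
Not in check and no legal moves → stalemate.

stalemate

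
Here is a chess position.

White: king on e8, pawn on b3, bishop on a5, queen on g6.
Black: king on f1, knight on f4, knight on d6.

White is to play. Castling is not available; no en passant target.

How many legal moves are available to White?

5

White to move; king on e8.
In check: yes, from the black knight on d6.
Legal moves: Kf8, Kd8, Ke7, Kd7, Qxd6.
Count: 5.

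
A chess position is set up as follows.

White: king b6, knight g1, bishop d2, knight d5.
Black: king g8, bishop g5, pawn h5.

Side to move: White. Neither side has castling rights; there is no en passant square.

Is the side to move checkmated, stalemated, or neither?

neither

White to move; white king on b6.
In check: no.
Legal moves for White include: Kc7, Kb7, Ka7, Kc6, Ka6, Kc5, Kb5, Ka5, Ne7+, Nc7, Nf6+, Nf4, Nb4, Ne3, Nc3, Bxg5, Ba5, Bf4, ... (list truncated; more exist).
White has legal moves and is not in check → neither.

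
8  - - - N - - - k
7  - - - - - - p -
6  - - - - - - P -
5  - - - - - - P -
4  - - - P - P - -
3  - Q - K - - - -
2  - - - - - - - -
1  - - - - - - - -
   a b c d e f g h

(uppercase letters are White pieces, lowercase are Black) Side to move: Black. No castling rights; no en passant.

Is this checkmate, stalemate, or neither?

Black to move; black king on h8.
In check: no.
King squares — g7: own pawn; h7: attacked by Pg6; g8: attacked by Qb3.
Legal moves for Black: none.
Not in check and no legal moves → stalemate.

stalemate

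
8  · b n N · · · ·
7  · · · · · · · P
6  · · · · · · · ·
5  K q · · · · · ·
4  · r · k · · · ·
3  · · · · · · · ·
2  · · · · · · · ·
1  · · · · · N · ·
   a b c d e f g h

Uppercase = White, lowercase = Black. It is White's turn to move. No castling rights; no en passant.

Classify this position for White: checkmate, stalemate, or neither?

checkmate

White to move; white king on a5.
In check: yes, from the black queen on b5.
King squares — a4: attacked by Rb4; b4: attacked by Qb5; b5: attacked by Rb4; a6: attacked by Qb5; b6: attacked by Qb5.
Legal moves for White: none.
In check with no legal moves → checkmate.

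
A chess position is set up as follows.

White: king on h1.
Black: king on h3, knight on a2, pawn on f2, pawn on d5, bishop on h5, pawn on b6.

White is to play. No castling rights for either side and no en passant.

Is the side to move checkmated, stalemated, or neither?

stalemate

White to move; white king on h1.
In check: no.
King squares — g1: attacked by Pf2; g2: attacked by Kh3; h2: attacked by Kh3.
Legal moves for White: none.
Not in check and no legal moves → stalemate.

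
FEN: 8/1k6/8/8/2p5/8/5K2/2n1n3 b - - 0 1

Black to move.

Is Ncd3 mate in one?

no

After Ncd3: white king on f2; in check: yes, from the black knight on d3.
White has 5 legal replies: Kg3, Ke3, Ke2, Kg1, Kf1.
In check but a legal move exists → not checkmate.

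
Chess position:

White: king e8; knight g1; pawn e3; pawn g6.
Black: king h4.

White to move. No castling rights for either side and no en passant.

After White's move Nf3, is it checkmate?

After Nf3: black king on h4; in check: yes, from the white knight on f3.
Black has 4 legal replies: Kh5, Kg4, Kh3, Kg3.
In check but a legal move exists → not checkmate.

no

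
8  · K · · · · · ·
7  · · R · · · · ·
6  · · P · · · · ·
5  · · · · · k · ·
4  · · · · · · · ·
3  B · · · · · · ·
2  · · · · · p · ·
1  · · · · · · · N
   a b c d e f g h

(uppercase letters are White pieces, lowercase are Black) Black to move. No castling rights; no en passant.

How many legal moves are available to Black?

12

Black to move; king on f5.
In check: no.
Legal moves: Kg6, Kf6, Ke6, Kg5, Ke5, Kg4, Kf4, Ke4, f1=Q, f1=R, f1=B, f1=N.
Count: 12.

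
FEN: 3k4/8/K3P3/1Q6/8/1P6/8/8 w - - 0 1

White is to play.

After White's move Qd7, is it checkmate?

After Qd7: black king on d8; in check: yes, from the white queen on d7.
King squares — c7: attacked by Qd7; d7: attacked by Pe6; e7: attacked by Qd7; c8: attacked by Qd7; e8: attacked by Qd7.
Black has no legal moves → checkmate.

yes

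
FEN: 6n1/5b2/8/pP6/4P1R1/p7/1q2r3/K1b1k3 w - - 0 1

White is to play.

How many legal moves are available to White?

0

White to move; king on a1.
In check: yes, from the black queen on b2.
Legal moves: none.
Count: 0.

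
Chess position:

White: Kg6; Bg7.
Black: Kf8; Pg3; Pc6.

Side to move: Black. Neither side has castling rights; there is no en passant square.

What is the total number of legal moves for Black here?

Black to move; king on f8.
In check: yes, from the white bishop on g7.
Legal moves: Kg8, Ke8, Ke7.
Count: 3.

3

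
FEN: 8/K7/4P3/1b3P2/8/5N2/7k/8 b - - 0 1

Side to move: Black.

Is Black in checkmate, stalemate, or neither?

Black to move; black king on h2.
In check: yes, from the white knight on f3.
Legal moves for Black: Kh3, Kg3, Kg2, Kh1.
Black is in check but has 4 legal moves → neither.

neither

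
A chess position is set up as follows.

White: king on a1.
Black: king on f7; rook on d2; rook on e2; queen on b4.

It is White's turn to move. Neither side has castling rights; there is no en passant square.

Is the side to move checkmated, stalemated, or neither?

stalemate

White to move; white king on a1.
In check: no.
King squares — b1: attacked by Qb4; a2: attacked by Rd2; b2: attacked by Rd2.
Legal moves for White: none.
Not in check and no legal moves → stalemate.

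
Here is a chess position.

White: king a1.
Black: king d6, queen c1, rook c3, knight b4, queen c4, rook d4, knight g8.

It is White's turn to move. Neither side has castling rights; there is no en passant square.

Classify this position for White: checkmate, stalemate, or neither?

checkmate

White to move; white king on a1.
In check: yes, from the black queen on c1.
King squares — b1: attacked by Qc1; a2: attacked by Nb4; b2: attacked by Qc1.
Legal moves for White: none.
In check with no legal moves → checkmate.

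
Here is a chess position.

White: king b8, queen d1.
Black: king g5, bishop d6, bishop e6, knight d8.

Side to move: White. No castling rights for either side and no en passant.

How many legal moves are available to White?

3

White to move; king on b8.
In check: yes, from the black bishop on d6.
Legal moves: Ka8, Ka7, Qxd6.
Count: 3.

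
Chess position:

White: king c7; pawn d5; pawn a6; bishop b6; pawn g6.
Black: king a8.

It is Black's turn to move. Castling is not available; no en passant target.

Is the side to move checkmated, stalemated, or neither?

Black to move; black king on a8.
In check: no.
King squares — a7: attacked by Bb6; b7: attacked by Pa6; b8: attacked by Kc7.
Legal moves for Black: none.
Not in check and no legal moves → stalemate.

stalemate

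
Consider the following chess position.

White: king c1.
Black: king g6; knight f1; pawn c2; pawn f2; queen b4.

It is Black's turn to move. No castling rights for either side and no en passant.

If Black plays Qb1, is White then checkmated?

yes

After Qb1: white king on c1; in check: yes, from the black queen on b1.
King squares — b1: attacked by Pc2; d1: attacked by Qb1; b2: attacked by Qb1; c2: attacked by Qb1; d2: attacked by Nf1.
White has no legal moves → checkmate.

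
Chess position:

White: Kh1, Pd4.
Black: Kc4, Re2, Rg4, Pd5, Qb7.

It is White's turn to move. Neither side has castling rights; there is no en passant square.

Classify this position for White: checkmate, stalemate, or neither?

stalemate

White to move; white king on h1.
In check: no.
King squares — g1: attacked by Rg4; g2: attacked by Re2; h2: attacked by Re2.
Legal moves for White: none.
Not in check and no legal moves → stalemate.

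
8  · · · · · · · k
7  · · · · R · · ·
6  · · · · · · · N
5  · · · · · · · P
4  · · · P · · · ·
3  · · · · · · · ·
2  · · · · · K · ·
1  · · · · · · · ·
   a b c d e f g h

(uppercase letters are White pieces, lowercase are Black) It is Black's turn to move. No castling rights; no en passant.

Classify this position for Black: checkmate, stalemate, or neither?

stalemate

Black to move; black king on h8.
In check: no.
King squares — g7: attacked by Re7; h7: attacked by Re7; g8: attacked by Nh6.
Legal moves for Black: none.
Not in check and no legal moves → stalemate.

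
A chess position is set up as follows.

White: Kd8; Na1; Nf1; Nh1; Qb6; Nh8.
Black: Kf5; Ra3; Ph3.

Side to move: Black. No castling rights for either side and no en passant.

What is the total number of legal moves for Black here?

19

Black to move; king on f5.
In check: no.
Legal moves: Kg5, Ke5, Kg4, Kf4, Ke4, Ra8+, Ra7, Ra6, Ra5, Ra4, Rg3, Rf3, Re3, Rd3+, Rc3, Rb3, Ra2, Rxa1, h2.
Count: 19.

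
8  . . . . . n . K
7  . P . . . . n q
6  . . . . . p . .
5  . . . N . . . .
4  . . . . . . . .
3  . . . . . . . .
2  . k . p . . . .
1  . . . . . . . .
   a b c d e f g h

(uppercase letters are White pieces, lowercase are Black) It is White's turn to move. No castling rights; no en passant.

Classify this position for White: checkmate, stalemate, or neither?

White to move; white king on h8.
In check: yes, from the black queen on h7.
King squares — g7: attacked by Qh7; h7: attacked by Nf8; g8: attacked by Qh7.
Legal moves for White: none.
In check with no legal moves → checkmate.

checkmate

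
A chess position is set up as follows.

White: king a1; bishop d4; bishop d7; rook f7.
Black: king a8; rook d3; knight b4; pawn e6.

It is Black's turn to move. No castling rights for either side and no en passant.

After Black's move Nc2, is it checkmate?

After Nc2: white king on a1; in check: yes, from the black knight on c2.
White has 3 legal replies: Kb2, Ka2, Kb1.
In check but a legal move exists → not checkmate.

no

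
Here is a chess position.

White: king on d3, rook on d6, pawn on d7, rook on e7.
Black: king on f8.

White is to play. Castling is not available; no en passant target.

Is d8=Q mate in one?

yes

After d8=Q: black king on f8; in check: yes, from the white queen on d8.
King squares — e7: attacked by Qd8; f7: attacked by Re7; g7: attacked by Re7; e8: attacked by Re7; g8: attacked by Qd8.
Black has no legal moves → checkmate.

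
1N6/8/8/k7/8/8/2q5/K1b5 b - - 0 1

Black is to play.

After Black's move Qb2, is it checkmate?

After Qb2: white king on a1; in check: yes, from the black queen on b2.
King squares — b1: attacked by Qb2; a2: attacked by Qb2; b2: attacked by Bc1.
White has no legal moves → checkmate.

yes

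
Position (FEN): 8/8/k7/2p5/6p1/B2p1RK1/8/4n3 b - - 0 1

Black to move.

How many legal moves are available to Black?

11

Black to move; king on a6.
In check: no.
Legal moves: Kb7, Ka7, Kb6, Kb5, Ka5, Nxf3, Ng2, Nc2, gxf3, c4, d2.
Count: 11.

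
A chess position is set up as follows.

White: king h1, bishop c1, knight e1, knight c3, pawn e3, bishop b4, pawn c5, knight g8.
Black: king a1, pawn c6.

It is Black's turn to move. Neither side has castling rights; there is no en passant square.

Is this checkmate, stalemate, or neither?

stalemate

Black to move; black king on a1.
In check: no.
King squares — b1: attacked by Nc3; a2: attacked by Nc3; b2: attacked by Bc1.
Legal moves for Black: none.
Not in check and no legal moves → stalemate.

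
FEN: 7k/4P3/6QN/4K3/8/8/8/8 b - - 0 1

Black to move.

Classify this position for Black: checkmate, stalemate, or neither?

Black to move; black king on h8.
In check: no.
King squares — g7: attacked by Qg6; h7: attacked by Qg6; g8: attacked by Qg6.
Legal moves for Black: none.
Not in check and no legal moves → stalemate.

stalemate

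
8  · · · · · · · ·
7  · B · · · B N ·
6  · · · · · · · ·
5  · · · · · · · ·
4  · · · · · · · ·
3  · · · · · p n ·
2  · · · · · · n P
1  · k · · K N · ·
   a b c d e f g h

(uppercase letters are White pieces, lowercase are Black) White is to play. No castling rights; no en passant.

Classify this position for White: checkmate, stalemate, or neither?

White to move; white king on e1.
In check: yes, from the black knight on g2.
King squares — d1: available; f1: own knight; d2: available; e2: attacked by Pf3; f2: available.
Legal moves for White: Kf2, Kd2, Kd1.
White is in check but has 3 legal moves → neither.

neither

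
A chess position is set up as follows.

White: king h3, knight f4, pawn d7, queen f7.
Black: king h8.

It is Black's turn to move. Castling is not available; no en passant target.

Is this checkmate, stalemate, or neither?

stalemate

Black to move; black king on h8.
In check: no.
King squares — g7: attacked by Qf7; h7: attacked by Qf7; g8: attacked by Qf7.
Legal moves for Black: none.
Not in check and no legal moves → stalemate.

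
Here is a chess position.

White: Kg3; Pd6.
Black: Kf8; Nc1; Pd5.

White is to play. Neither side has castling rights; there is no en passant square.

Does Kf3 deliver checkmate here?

After Kf3: black king on f8; in check: no.
Black is not in check, so this cannot be checkmate.

no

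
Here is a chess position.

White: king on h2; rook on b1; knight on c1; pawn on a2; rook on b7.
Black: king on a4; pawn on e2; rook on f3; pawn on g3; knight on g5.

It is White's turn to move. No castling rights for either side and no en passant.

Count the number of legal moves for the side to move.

3

White to move; king on h2.
In check: yes, from the black pawn on g3.
Legal moves: Kg2, Kh1, Kg1.
Count: 3.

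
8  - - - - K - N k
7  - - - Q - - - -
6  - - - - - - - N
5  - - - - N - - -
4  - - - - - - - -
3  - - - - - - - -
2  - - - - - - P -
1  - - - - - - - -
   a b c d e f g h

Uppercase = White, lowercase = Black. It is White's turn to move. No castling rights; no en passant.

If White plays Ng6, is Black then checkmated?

yes

After Ng6: black king on h8; in check: yes, from the white knight on g6.
King squares — g7: attacked by Qd7; h7: attacked by Qd7; g8: attacked by Nh6.
Black has no legal moves → checkmate.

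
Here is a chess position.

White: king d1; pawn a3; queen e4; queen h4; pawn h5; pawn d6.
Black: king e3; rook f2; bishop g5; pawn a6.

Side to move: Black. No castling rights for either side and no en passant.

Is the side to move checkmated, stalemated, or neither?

Black to move; black king on e3.
In check: yes, from the white queen on e4.
King squares — d2: attacked by Kd1; e2: attacked by Kd1; f2: own rook; d3: attacked by Qe4; f3: attacked by Qe4; d4: attacked by Qe4; e4: attacked by Qh4; f4: attacked by Qe4.
Legal moves for Black: none.
In check with no legal moves → checkmate.

checkmate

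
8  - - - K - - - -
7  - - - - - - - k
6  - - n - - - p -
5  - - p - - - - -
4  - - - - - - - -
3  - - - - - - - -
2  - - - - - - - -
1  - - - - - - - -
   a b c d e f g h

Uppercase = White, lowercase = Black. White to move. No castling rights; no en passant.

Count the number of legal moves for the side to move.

4

White to move; king on d8.
In check: yes, from the black knight on c6.
Legal moves: Ke8, Kc8, Kd7, Kc7.
Count: 4.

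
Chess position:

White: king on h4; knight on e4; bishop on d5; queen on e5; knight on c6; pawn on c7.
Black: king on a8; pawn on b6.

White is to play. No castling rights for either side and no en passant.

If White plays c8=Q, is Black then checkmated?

yes

After c8=Q: black king on a8; in check: yes, from the white queen on c8.
King squares — a7: attacked by Nc6; b7: attacked by Qc8; b8: attacked by Qe5.
Black has no legal moves → checkmate.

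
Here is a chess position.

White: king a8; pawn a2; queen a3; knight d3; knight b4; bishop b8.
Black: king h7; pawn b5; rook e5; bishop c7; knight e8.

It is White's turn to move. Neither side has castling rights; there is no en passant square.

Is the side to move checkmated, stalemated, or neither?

White to move; white king on a8.
In check: no.
Legal moves for White include: Bxc7, Ba7, Kb7, Ka7, Nc6, Na6, Nd5, Nc2, Nxe5, Nc5, Nf4, Nf2, Nb2, Ne1, Nc1, Qa7, Qa6, Qa5, ... (list truncated; more exist).
White has legal moves and is not in check → neither.

neither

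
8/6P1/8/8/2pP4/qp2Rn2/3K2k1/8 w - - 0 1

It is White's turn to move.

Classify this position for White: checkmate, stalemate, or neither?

White to move; white king on d2.
In check: yes, from the black knight on f3.
Legal moves for White: Kc3, Ke2, Kd1, Rxf3.
White is in check but has 4 legal moves → neither.

neither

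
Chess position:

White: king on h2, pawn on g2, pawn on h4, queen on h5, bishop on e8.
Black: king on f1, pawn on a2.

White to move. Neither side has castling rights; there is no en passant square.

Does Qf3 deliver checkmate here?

no

After Qf3: black king on f1; in check: yes, from the white queen on f3.
Black has 1 legal reply: Ke1.
In check but a legal move exists → not checkmate.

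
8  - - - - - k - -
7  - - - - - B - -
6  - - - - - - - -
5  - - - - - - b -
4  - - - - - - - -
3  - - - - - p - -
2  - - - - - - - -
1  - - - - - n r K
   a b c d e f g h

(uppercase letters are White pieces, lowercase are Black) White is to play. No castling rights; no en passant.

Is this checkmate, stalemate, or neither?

neither

White to move; white king on h1.
In check: yes, from the black rook on g1.
King squares — g1: available; g2: attacked by Rg1; h2: attacked by Nf1.
Legal moves for White: Kxg1.
White is in check but has 1 legal move → neither.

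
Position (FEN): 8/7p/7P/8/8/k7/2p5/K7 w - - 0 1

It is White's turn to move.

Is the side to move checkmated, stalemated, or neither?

stalemate

White to move; white king on a1.
In check: no.
King squares — b1: attacked by Pc2; a2: attacked by Ka3; b2: attacked by Ka3.
Legal moves for White: none.
Not in check and no legal moves → stalemate.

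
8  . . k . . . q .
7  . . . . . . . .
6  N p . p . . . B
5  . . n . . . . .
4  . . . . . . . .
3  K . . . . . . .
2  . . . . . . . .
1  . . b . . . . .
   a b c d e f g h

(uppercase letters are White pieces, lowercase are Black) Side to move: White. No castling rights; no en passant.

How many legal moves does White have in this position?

White to move; king on a3.
In check: yes, from the black bishop on c1.
Legal moves: Kb4, Bxc1.
Count: 2.

2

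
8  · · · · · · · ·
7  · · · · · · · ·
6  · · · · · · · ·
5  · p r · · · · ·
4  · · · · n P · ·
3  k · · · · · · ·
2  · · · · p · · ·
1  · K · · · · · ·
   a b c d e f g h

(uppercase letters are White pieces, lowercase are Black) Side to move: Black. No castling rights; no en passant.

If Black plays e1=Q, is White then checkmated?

After e1=Q: white king on b1; in check: yes, from the black queen on e1.
King squares — a1: attacked by Qe1; c1: attacked by Qe1; a2: attacked by Ka3; b2: attacked by Ka3; c2: attacked by Rc5.
White has no legal moves → checkmate.

yes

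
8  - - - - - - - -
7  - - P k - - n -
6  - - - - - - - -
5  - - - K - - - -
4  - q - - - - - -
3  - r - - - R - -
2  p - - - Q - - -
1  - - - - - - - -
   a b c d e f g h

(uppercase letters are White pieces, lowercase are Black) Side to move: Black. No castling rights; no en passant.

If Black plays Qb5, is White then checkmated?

After Qb5: white king on d5; in check: yes, from the black queen on b5.
White has 3 legal replies: Ke4, Kd4, Qxb5+.
In check but a legal move exists → not checkmate.

no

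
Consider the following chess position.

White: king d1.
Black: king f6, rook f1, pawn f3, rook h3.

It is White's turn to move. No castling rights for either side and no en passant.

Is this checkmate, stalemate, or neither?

neither

White to move; white king on d1.
In check: yes, from the black rook on f1.
King squares — c1: attacked by Rf1; e1: attacked by Rf1; c2: available; d2: available; e2: attacked by Pf3.
Legal moves for White: Kd2, Kc2.
White is in check but has 2 legal moves → neither.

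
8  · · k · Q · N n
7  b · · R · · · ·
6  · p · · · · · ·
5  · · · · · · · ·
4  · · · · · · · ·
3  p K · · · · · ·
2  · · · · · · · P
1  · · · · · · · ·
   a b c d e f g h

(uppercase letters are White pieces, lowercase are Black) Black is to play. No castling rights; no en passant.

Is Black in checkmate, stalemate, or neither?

Black to move; black king on c8.
In check: yes, from the white queen on e8.
King squares — b7: attacked by Rd7; c7: attacked by Rd7; d7: attacked by Qe8; b8: attacked by Qe8; d8: attacked by Rd7.
Legal moves for Black: none.
In check with no legal moves → checkmate.

checkmate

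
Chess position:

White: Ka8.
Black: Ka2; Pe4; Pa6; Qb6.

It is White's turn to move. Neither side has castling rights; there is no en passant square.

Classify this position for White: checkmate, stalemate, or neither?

White to move; white king on a8.
In check: no.
King squares — a7: attacked by Qb6; b7: attacked by Qb6; b8: attacked by Qb6.
Legal moves for White: none.
Not in check and no legal moves → stalemate.

stalemate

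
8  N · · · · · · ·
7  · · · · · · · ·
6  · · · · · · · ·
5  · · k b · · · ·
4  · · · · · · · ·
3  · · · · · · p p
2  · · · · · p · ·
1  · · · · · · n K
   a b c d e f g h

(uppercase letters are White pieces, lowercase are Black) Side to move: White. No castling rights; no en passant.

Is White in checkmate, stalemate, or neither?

White to move; white king on h1.
In check: yes, from the black bishop on d5.
King squares — g1: attacked by Pf2; g2: attacked by Ph3; h2: attacked by Pg3.
Legal moves for White: none.
In check with no legal moves → checkmate.

checkmate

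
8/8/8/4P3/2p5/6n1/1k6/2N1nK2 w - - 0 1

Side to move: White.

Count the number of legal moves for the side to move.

3

White to move; king on f1.
In check: yes, from the black knight on g3.
Legal moves: Kf2, Kg1, Kxe1.
Count: 3.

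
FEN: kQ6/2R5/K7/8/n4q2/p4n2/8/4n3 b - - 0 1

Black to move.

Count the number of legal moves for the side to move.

1

Black to move; king on a8.
In check: yes, from the white queen on b8.
Legal moves: Kxb8.
Count: 1.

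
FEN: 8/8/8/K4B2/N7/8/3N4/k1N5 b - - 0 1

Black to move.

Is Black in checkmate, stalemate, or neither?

stalemate

Black to move; black king on a1.
In check: no.
King squares — b1: attacked by Nd2; a2: attacked by Nc1; b2: attacked by Na4.
Legal moves for Black: none.
Not in check and no legal moves → stalemate.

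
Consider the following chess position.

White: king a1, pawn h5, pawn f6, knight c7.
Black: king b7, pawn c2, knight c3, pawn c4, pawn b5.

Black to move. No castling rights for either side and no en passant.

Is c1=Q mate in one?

After c1=Q: white king on a1; in check: yes, from the black queen on c1.
King squares — b1: attacked by Qc1; a2: attacked by Nc3; b2: attacked by Qc1.
White has no legal moves → checkmate.

yes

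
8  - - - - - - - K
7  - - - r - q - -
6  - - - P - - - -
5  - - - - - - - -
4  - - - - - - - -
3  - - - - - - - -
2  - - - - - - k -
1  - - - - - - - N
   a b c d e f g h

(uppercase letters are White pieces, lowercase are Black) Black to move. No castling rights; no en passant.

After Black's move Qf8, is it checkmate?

After Qf8: white king on h8; in check: yes, from the black queen on f8.
King squares — g7: attacked by Rd7; h7: attacked by Rd7; g8: attacked by Qf8.
White has no legal moves → checkmate.

yes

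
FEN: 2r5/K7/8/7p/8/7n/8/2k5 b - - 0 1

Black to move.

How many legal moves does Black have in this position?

Black to move; king on c1.
In check: no.
Legal moves: Rh8, Rg8, Rf8, Re8, Rd8, Rb8, Ra8+, Rc7+, Rc6, Rc5, Rc4, Rc3, Rc2, Ng5, Nf4, Nf2, Ng1, Kd2, Kc2, Kb2, Kd1, Kb1, h4.
Count: 23.

23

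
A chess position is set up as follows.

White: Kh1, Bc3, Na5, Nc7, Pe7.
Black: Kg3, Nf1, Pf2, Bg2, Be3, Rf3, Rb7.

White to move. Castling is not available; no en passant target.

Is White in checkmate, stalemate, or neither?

checkmate

White to move; white king on h1.
In check: yes, from the black bishop on g2.
King squares — g1: attacked by Pf2; g2: attacked by Kg3; h2: attacked by Nf1.
Legal moves for White: none.
In check with no legal moves → checkmate.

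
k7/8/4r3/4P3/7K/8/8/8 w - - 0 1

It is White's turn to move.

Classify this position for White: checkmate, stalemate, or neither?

neither

White to move; white king on h4.
In check: no.
Legal moves for White: Kh5, Kg5, Kg4, Kh3, Kg3.
White has 5 legal moves and is not in check → neither.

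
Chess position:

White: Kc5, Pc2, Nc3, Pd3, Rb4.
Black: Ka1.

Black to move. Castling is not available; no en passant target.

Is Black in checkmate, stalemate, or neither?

stalemate

Black to move; black king on a1.
In check: no.
King squares — b1: attacked by Nc3; a2: attacked by Nc3; b2: attacked by Rb4.
Legal moves for Black: none.
Not in check and no legal moves → stalemate.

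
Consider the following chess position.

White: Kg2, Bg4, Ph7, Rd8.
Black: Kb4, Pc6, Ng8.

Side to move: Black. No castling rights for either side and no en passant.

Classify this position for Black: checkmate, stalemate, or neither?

neither

Black to move; black king on b4.
In check: no.
Legal moves for Black: Ne7, Nh6, Nf6, Kc5, Kb5, Ka5, Kc4, Ka4, Kc3, Kb3, Ka3, c5.
Black has 12 legal moves and is not in check → neither.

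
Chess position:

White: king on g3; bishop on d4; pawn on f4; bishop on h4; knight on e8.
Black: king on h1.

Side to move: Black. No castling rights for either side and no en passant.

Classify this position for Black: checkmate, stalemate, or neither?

Black to move; black king on h1.
In check: no.
King squares — g1: attacked by Bd4; g2: attacked by Kg3; h2: attacked by Kg3.
Legal moves for Black: none.
Not in check and no legal moves → stalemate.

stalemate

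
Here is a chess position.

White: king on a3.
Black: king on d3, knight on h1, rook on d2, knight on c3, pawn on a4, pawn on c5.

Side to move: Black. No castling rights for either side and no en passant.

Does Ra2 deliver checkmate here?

After Ra2: white king on a3; in check: yes, from the black rook on a2.
King squares — a2: attacked by Nc3; b2: attacked by Ra2; b3: attacked by Pa4; a4: attacked by Ra2; b4: attacked by Pc5.
White has no legal moves → checkmate.

yes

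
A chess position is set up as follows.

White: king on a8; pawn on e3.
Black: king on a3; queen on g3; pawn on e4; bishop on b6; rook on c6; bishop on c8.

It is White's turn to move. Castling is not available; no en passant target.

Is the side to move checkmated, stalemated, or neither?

White to move; white king on a8.
In check: no.
King squares — a7: attacked by Bb6; b7: attacked by Bc8; b8: attacked by Qg3.
Legal moves for White: none.
Not in check and no legal moves → stalemate.

stalemate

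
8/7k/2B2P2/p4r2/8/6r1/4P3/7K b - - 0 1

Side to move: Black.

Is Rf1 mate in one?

no

After Rf1: white king on h1; in check: yes, from the black rook on f1.
White has 1 legal reply: Kh2.
In check but a legal move exists → not checkmate.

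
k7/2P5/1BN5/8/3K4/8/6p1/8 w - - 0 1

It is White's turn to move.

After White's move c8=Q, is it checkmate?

yes

After c8=Q: black king on a8; in check: yes, from the white queen on c8.
King squares — a7: attacked by Bb6; b7: attacked by Qc8; b8: attacked by Nc6.
Black has no legal moves → checkmate.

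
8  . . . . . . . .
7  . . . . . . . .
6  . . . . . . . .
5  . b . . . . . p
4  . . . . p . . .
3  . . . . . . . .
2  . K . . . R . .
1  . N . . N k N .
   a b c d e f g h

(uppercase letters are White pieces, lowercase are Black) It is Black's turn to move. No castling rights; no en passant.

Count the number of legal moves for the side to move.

Black to move; king on f1.
In check: yes, from the white rook on f2.
Legal moves: Kxf2, Kxg1, Kxe1.
Count: 3.

3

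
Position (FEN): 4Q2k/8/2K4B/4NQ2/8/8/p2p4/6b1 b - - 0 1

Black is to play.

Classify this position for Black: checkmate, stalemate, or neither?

checkmate

Black to move; black king on h8.
In check: yes, from the white queen on e8.
King squares — g7: attacked by Bh6; h7: attacked by Qf5; g8: attacked by Qe8.
Legal moves for Black: none.
In check with no legal moves → checkmate.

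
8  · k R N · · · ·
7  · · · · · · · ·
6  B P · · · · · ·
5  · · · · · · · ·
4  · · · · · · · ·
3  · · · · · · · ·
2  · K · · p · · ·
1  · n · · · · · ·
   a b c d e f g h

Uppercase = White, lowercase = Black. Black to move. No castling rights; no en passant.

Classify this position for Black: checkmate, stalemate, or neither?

checkmate

Black to move; black king on b8.
In check: yes, from the white rook on c8.
King squares — a7: attacked by Pb6; b7: attacked by Ba6; c7: attacked by Pb6; a8: attacked by Rc8; c8: attacked by Ba6.
Legal moves for Black: none.
In check with no legal moves → checkmate.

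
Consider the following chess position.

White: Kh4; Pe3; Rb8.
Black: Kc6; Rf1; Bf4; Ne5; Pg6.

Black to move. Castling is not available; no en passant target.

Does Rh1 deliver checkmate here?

After Rh1: white king on h4; in check: yes, from the black rook on h1.
King squares — g3: attacked by Bf4; h3: attacked by Rh1; g4: attacked by Ne5; g5: attacked by Bf4; h5: attacked by Rh1.
White has no legal moves → checkmate.

yes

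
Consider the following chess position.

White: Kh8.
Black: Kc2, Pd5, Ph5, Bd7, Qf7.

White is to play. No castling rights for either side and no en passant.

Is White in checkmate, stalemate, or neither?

stalemate

White to move; white king on h8.
In check: no.
King squares — g7: attacked by Qf7; h7: attacked by Qf7; g8: attacked by Qf7.
Legal moves for White: none.
Not in check and no legal moves → stalemate.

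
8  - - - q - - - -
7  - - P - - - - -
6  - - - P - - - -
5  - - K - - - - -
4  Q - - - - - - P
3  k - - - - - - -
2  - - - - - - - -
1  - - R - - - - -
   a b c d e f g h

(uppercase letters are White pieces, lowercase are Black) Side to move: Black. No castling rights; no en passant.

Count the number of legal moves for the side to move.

Black to move; king on a3.
In check: yes, from the white queen on a4.
Legal moves: Kxa4, Kb2.
Count: 2.

2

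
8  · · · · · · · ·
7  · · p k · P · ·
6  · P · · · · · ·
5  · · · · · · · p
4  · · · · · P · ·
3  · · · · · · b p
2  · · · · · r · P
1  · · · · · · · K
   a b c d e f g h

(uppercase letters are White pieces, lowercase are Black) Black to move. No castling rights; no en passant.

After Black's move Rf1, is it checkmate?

yes

After Rf1: white king on h1; in check: yes, from the black rook on f1.
King squares — g1: attacked by Rf1; g2: attacked by Ph3; h2: own pawn.
White has no legal moves → checkmate.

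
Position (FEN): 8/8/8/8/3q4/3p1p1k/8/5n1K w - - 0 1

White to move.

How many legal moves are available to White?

0

White to move; king on h1.
In check: no.
Legal moves: none.
Count: 0.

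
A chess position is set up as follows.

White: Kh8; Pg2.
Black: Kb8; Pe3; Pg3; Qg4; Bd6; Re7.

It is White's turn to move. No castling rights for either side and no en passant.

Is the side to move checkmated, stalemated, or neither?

White to move; white king on h8.
In check: no.
King squares — g7: attacked by Qg4; h7: attacked by Re7; g8: attacked by Qg4.
Legal moves for White: none.
Not in check and no legal moves → stalemate.

stalemate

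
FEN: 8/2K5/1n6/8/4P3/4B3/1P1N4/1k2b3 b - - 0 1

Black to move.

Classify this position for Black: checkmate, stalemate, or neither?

Black to move; black king on b1.
In check: yes, from the white knight on d2.
Legal moves for Black: Kc2, Kxb2, Ka2, Kc1, Ka1, Bxd2.
Black is in check but has 6 legal moves → neither.

neither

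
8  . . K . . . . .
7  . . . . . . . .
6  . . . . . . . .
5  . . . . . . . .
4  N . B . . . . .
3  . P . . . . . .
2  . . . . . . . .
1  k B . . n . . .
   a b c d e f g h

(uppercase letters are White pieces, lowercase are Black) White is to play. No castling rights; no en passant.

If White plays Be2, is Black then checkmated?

After Be2: black king on a1; in check: no.
Black is not in check, so this cannot be checkmate.

no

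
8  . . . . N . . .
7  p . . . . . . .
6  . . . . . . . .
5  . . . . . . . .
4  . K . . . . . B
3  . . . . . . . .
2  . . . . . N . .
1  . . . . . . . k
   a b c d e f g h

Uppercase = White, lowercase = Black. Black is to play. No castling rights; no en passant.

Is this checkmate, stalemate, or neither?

neither

Black to move; black king on h1.
In check: yes, from the white knight on f2.
King squares — g1: available; g2: available; h2: available.
Legal moves for Black: Kh2, Kg2, Kg1.
Black is in check but has 3 legal moves → neither.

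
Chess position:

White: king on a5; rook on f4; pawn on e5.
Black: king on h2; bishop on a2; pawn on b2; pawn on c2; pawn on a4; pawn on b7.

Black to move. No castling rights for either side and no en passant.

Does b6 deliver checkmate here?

After b6: white king on a5; in check: yes, from the black pawn on b6.
White has 5 legal replies: Kxb6, Ka6, Kb5, Kb4, Kxa4.
In check but a legal move exists → not checkmate.

no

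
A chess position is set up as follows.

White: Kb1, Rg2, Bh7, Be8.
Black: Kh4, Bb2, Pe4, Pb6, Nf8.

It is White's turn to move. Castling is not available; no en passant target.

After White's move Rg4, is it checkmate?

no

After Rg4: black king on h4; in check: yes, from the white rook on g4.
Black has 2 legal replies: Kxg4, Kh3.
In check but a legal move exists → not checkmate.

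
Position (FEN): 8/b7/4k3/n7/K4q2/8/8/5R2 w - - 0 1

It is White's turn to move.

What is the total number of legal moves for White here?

4

White to move; king on a4.
In check: yes, from the black queen on f4.
Legal moves: Kb5, Kxa5, Ka3, Rxf4.
Count: 4.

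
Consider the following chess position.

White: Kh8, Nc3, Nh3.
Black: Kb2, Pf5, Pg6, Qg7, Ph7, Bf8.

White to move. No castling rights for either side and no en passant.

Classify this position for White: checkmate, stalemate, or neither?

checkmate

White to move; white king on h8.
In check: yes, from the black queen on g7.
King squares — g7: attacked by Bf8; h7: attacked by Qg7; g8: attacked by Qg7.
Legal moves for White: none.
In check with no legal moves → checkmate.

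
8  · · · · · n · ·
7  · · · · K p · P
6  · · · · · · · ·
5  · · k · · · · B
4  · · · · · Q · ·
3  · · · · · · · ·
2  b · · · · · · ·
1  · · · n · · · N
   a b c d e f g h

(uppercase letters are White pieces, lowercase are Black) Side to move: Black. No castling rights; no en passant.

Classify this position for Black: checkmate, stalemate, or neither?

neither

Black to move; black king on c5.
In check: no.
Legal moves for Black include: Nxh7, Nd7, Ng6+, Ne6, Kc6, Kb6, Kd5, Kb5, Be6, Bd5, Bc4, Bb3, Bb1, Ne3, Nc3, Nf2, Nb2, f6, ... (list truncated; more exist).
Black has legal moves and is not in check → neither.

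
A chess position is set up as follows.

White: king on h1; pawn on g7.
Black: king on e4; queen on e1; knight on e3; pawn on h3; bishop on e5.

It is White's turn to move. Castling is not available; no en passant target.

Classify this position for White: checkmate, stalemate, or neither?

White to move; white king on h1.
In check: yes, from the black queen on e1.
King squares — g1: attacked by Qe1; g2: attacked by Ne3; h2: attacked by Be5.
Legal moves for White: none.
In check with no legal moves → checkmate.

checkmate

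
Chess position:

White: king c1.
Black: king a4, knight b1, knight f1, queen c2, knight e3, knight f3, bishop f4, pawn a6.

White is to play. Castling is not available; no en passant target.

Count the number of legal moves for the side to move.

White to move; king on c1.
In check: yes, from the black queen on c2.
Legal moves: none.
Count: 0.

0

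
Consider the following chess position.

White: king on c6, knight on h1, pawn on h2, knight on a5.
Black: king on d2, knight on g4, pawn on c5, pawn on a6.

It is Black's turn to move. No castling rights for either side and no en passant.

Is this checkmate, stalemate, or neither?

Black to move; black king on d2.
In check: no.
Legal moves for Black: Nh6, Nf6, Ne5+, Ne3, Nxh2, Nf2, Ke3, Kd3, Kc3, Ke2, Kc2, Ke1, Kd1, Kc1, c4.
Black has 15 legal moves and is not in check → neither.

neither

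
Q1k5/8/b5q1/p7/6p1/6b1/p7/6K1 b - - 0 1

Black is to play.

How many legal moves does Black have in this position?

Black to move; king on c8.
In check: yes, from the white queen on a8.
Legal moves: Kd7, Kc7, Bb8.
Count: 3.

3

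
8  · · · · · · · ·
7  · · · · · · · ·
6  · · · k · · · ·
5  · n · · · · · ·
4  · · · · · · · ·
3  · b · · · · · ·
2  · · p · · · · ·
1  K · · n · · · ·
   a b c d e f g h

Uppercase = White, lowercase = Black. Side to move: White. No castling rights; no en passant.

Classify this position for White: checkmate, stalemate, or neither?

stalemate

White to move; white king on a1.
In check: no.
King squares — b1: attacked by Pc2; a2: attacked by Bb3; b2: attacked by Nd1.
Legal moves for White: none.
Not in check and no legal moves → stalemate.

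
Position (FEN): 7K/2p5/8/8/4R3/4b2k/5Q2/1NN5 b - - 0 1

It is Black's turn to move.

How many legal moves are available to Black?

12

Black to move; king on h3.
In check: no.
Legal moves: Ba7, Bh6, Bb6, Bg5, Bc5, Bf4, Bd4+, Bxf2, Bd2, Bxc1, c6, c5.
Count: 12.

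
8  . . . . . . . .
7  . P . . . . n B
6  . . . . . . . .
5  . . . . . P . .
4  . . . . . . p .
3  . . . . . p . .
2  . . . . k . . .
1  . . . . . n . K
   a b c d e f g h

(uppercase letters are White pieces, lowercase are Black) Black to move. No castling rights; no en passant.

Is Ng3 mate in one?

After Ng3: white king on h1; in check: yes, from the black knight on g3.
White has 2 legal replies: Kh2, Kg1.
In check but a legal move exists → not checkmate.

no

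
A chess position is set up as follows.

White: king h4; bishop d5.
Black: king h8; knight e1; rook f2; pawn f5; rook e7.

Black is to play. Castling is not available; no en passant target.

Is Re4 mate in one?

After Re4: white king on h4; in check: yes, from the black rook on e4.
White has 5 legal replies: Kh5, Kg5, Kh3, Kg3, Bxe4.
In check but a legal move exists → not checkmate.

no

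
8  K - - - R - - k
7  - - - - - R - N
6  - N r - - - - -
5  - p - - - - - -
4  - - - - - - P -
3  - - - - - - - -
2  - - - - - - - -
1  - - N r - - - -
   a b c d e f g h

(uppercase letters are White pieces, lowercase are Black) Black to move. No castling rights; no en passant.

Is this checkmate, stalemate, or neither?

checkmate

Black to move; black king on h8.
In check: yes, from the white rook on e8.
King squares — g7: attacked by Rf7; h7: attacked by Rf7; g8: attacked by Re8.
Legal moves for Black: none.
In check with no legal moves → checkmate.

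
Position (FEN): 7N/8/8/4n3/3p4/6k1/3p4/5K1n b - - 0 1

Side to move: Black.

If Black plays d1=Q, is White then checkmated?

yes

After d1=Q: white king on f1; in check: yes, from the black queen on d1.
King squares — e1: attacked by Qd1; g1: attacked by Qd1; e2: attacked by Qd1; f2: attacked by Nh1; g2: attacked by Kg3.
White has no legal moves → checkmate.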